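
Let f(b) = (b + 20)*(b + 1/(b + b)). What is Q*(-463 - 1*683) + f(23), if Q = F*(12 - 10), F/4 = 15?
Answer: -6280383/46 ≈ -1.3653e+5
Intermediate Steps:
F = 60 (F = 4*15 = 60)
f(b) = (20 + b)*(b + 1/(2*b))
Q = 120 (Q = 60*(12 - 10) = 60*2 = 120)
Q*(-463 - 1*683) + f(23) = 120*(-463 - 1*683) + (1/2 + 23**2 + 10/23 + 20*23) = 120*(-463 - 683) + (1/2 + 529 + 10*(1/23) + 460) = 120*(-1146) + (1/2 + 529 + 10/23 + 460) = -137520 + 45537/46 = -6280383/46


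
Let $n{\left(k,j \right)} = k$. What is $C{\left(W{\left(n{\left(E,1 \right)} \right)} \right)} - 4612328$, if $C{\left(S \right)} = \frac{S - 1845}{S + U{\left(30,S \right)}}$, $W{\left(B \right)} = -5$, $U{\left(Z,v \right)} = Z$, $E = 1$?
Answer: $-4612402$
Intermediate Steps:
$C{\left(S \right)} = \frac{-1845 + S}{30 + S}$ ($C{\left(S \right)} = \frac{S - 1845}{S + 30} = \frac{-1845 + S}{30 + S}$)
$C{\left(W{\left(n{\left(E,1 \right)} \right)} \right)} - 4612328 = \frac{-1845 - 5}{30 - 5} - 4612328 = \frac{1}{25} \left(-1850\right) - 4612328 = -74 - 4612328 = -4612402$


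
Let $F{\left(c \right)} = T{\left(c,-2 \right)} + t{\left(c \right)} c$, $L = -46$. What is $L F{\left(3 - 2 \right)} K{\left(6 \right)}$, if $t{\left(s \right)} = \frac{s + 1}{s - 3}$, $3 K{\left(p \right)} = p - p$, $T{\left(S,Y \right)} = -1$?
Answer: $0$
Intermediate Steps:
$K{\left(p \right)} = 0$ ($K{\left(p \right)} = \frac{p - p}{3} = \frac{1}{3} \cdot 0 = 0$)
$t{\left(s \right)} = \frac{1 + s}{-3 + s}$
$F{\left(c \right)} = -1 + \frac{c \left(1 + c\right)}{-3 + c}$ ($F{\left(c \right)} = -1 + \frac{1 + c}{-3 + c} c = -1 + \frac{c \left(1 + c\right)}{-3 + c}$)
$L F{\left(3 - 2 \right)} K{\left(6 \right)} = - 46 \frac{3 + \left(3 - 2\right)^{2}}{-3 + \left(3 - 2\right)} 0 = - 46 \frac{3 + 1^{2}}{-3 + 1} \cdot 0 = - 46 \frac{3 + 1}{-2} \cdot 0 = - 46 \left(\left(- \frac{1}{2}\right) 4\right) 0 = \left(-46\right) \left(-2\right) 0 = 92 \cdot 0 = 0$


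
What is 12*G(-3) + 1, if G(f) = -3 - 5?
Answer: -95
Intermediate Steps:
G(f) = -8
12*G(-3) + 1 = 12*(-8) + 1 = -96 + 1 = -95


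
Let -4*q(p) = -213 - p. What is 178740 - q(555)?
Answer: 178548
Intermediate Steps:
q(p) = 213/4 + p/4 (q(p) = -(-213 - p)/4 = 213/4 + p/4)
178740 - q(555) = 178740 - (213/4 + (¼)*555) = 178740 - (213/4 + 555/4) = 178740 - 1*192 = 178740 - 192 = 178548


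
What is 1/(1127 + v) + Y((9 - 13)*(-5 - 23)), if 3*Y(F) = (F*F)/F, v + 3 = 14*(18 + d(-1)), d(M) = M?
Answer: 50849/1362 ≈ 37.334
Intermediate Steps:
v = 235 (v = -3 + 14*(18 - 1) = -3 + 14*17 = -3 + 238 = 235)
Y(F) = F/3 (Y(F) = ((F*F)/F)/3 = (F**2/F)/3 = F/3)
1/(1127 + v) + Y((9 - 13)*(-5 - 23)) = 1/(1127 + 235) + ((9 - 13)*(-5 - 23))/3 = 1/1362 + (-4*(-28))/3 = 1/1362 + (1/3)*112 = 1/1362 + 112/3 = 50849/1362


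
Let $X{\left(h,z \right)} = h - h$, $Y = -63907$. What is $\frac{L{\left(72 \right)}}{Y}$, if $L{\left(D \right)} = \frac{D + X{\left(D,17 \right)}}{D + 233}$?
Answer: $- \frac{72}{19491635} \approx -3.6939 \cdot 10^{-6}$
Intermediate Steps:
$X{\left(h,z \right)} = 0$
$L{\left(D \right)} = \frac{D}{233 + D}$ ($L{\left(D \right)} = \frac{D + 0}{D + 233} = \frac{D}{233 + D}$)
$\frac{L{\left(72 \right)}}{Y} = \frac{72 \frac{1}{233 + 72}}{-63907} = \frac{72}{305} \left(- \frac{1}{63907}\right) = - \frac{72}{19491635}$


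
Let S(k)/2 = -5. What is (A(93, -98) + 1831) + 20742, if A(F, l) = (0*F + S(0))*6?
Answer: 22513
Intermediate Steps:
S(k) = -10 (S(k) = 2*(-5) = -10)
A(F, l) = -60 (A(F, l) = (0*F - 10)*6 = (0 - 10)*6 = -10*6 = -60)
(A(93, -98) + 1831) + 20742 = (-60 + 1831) + 20742 = 1771 + 20742 = 22513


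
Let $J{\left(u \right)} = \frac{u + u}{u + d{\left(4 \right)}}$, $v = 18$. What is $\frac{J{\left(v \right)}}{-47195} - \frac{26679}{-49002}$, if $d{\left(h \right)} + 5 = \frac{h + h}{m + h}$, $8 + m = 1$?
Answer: $\frac{13009095113}{23897377030} \approx 0.54437$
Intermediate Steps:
$m = -7$ ($m = -8 + 1 = -7$)
$d{\left(h \right)} = -5 + \frac{2 h}{-7 + h}$ ($d{\left(h \right)} = -5 + \frac{h + h}{-7 + h} = -5 + \frac{2 h}{-7 + h}$)
$J{\left(u \right)} = \frac{2 u}{- \frac{23}{3} + u}$ ($J{\left(u \right)} = \frac{u + u}{u + \frac{35 - 12}{-7 + 4}} = \frac{2 u}{u + \frac{35 - 12}{-3}} = \frac{2 u}{u - \frac{23}{3}} = \frac{2 u}{- \frac{23}{3} + u}$)
$\frac{J{\left(v \right)}}{-47195} - \frac{26679}{-49002} = \frac{6 \cdot 18 \frac{1}{-23 + 3 \cdot 18}}{-47195} - \frac{26679}{-49002} = 6 \cdot 18 \frac{1}{-23 + 54} \left(- \frac{1}{47195}\right) - - \frac{8893}{16334} = 6 \cdot 18 \cdot \frac{1}{31} \left(- \frac{1}{47195}\right) + \frac{8893}{16334} = \frac{108}{31} \left(- \frac{1}{47195}\right) + \frac{8893}{16334} = - \frac{108}{1463045} + \frac{8893}{16334} = \frac{13009095113}{23897377030}$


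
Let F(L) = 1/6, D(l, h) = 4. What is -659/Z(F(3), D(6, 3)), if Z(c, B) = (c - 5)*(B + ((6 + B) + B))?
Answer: 659/87 ≈ 7.5747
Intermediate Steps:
F(L) = 1/6
Z(c, B) = (-5 + c)*(6 + 3*B) (Z(c, B) = (-5 + c)*(B + (6 + 2*B)) = (-5 + c)*(6 + 3*B))
-659/Z(F(3), D(6, 3)) = -659/(-30 - 15*4 + 6*(1/6) + 3*4*(1/6)) = -659/(-30 - 60 + 1 + 2) = -659/(-87) = -659*(-1/87) = 659/87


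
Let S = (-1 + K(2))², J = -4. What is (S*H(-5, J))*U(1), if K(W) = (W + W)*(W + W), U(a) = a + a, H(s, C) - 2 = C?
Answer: -900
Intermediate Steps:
H(s, C) = 2 + C
U(a) = 2*a
K(W) = 4*W² (K(W) = (2*W)*(2*W) = 4*W²)
S = 225 (S = (-1 + 4*2²)² = (-1 + 4*4)² = (-1 + 16)² = 15² = 225)
(S*H(-5, J))*U(1) = (225*(2 - 4))*(2*1) = (225*(-2))*2 = -450*2 = -900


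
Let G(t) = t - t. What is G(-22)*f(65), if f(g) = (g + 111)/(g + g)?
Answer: 0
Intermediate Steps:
G(t) = 0
f(g) = (111 + g)/(2*g) (f(g) = (111 + g)/((2*g)) = (111 + g)*(1/(2*g)) = (111 + g)/(2*g))
G(-22)*f(65) = 0*((½)*(111 + 65)/65) = 0*((½)*(1/65)*176) = 0*(88/65) = 0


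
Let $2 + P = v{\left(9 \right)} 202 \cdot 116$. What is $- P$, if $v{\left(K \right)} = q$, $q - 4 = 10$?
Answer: $-328046$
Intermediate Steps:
$q = 14$ ($q = 4 + 10 = 14$)
$v{\left(K \right)} = 14$
$P = 328046$ ($P = -2 + 14 \cdot 202 \cdot 116 = -2 + 2828 \cdot 116 = -2 + 328048 = 328046$)
$- P = \left(-1\right) 328046 = -328046$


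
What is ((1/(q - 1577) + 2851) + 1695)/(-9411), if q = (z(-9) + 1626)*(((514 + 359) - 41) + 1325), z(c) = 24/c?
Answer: -15910786339/32938057683 ≈ -0.48305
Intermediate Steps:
q = 3501530 (q = (24/(-9) + 1626)*(((514 + 359) - 41) + 1325) = (24*(-⅑) + 1626)*((873 - 41) + 1325) = (-8/3 + 1626)*(832 + 1325) = (4870/3)*2157 = 3501530)
((1/(q - 1577) + 2851) + 1695)/(-9411) = ((1/(3501530 - 1577) + 2851) + 1695)/(-9411) = ((1/3499953 + 2851) + 1695)*(-1/9411) = (9978366004/3499953 + 1695)*(-1/9411) = (15910786339/3499953)*(-1/9411) = -15910786339/32938057683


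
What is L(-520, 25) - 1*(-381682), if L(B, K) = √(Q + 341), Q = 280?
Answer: 381682 + 3*√69 ≈ 3.8171e+5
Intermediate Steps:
L(B, K) = 3*√69 (L(B, K) = √(280 + 341) = √621 = 3*√69)
L(-520, 25) - 1*(-381682) = 3*√69 - 1*(-381682) = 3*√69 + 381682 = 381682 + 3*√69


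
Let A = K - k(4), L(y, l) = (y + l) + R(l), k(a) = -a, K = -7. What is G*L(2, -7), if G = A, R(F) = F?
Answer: 36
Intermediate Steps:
L(y, l) = y + 2*l (L(y, l) = (y + l) + l = (l + y) + l = y + 2*l)
A = -3 (A = -7 - (-1)*4 = -7 - 1*(-4) = -7 + 4 = -3)
G = -3
G*L(2, -7) = -3*(2 + 2*(-7)) = -3*(2 - 14) = -3*(-12) = 36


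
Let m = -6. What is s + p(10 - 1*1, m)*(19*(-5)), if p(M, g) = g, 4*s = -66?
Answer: 1107/2 ≈ 553.50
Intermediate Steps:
s = -33/2 (s = (¼)*(-66) = -33/2 ≈ -16.500)
s + p(10 - 1*1, m)*(19*(-5)) = -33/2 - 114*(-5) = -33/2 - 6*(-95) = -33/2 + 570 = 1107/2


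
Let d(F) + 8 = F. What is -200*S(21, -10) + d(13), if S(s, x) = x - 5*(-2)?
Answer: 5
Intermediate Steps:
S(s, x) = 10 + x (S(s, x) = x + 10 = 10 + x)
d(F) = -8 + F
-200*S(21, -10) + d(13) = -200*(10 - 10) + (-8 + 13) = -200*0 + 5 = 0 + 5 = 5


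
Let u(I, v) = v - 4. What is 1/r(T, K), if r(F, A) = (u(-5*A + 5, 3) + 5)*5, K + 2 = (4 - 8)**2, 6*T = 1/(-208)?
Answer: 1/20 ≈ 0.050000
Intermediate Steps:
T = -1/1248 (T = (1/6)/(-208) = (1/6)*(-1/208) = -1/1248 ≈ -0.00080128)
K = 14 (K = -2 + (4 - 8)**2 = -2 + (-4)**2 = -2 + 16 = 14)
u(I, v) = -4 + v
r(F, A) = 20 (r(F, A) = ((-4 + 3) + 5)*5 = (-1 + 5)*5 = 4*5 = 20)
1/r(T, K) = 1/20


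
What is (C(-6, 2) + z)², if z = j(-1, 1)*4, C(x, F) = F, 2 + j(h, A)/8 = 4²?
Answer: 202500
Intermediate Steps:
j(h, A) = 112 (j(h, A) = -16 + 8*4² = -16 + 8*16 = -16 + 128 = 112)
z = 448 (z = 112*4 = 448)
(C(-6, 2) + z)² = (2 + 448)² = 450² = 202500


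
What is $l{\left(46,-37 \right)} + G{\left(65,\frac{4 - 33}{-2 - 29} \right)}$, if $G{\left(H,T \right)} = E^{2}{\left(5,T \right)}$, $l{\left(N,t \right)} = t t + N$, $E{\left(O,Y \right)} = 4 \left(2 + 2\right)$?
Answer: $1671$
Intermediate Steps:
$E{\left(O,Y \right)} = 16$ ($E{\left(O,Y \right)} = 4 \cdot 4 = 16$)
$l{\left(N,t \right)} = N + t^{2}$ ($l{\left(N,t \right)} = t^{2} + N = N + t^{2}$)
$G{\left(H,T \right)} = 256$ ($G{\left(H,T \right)} = 16^{2} = 256$)
$l{\left(46,-37 \right)} + G{\left(65,\frac{4 - 33}{-2 - 29} \right)} = \left(46 + \left(-37\right)^{2}\right) + 256 = \left(46 + 1369\right) + 256 = 1415 + 256 = 1671$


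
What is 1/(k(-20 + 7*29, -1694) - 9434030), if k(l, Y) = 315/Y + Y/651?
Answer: -22506/212322341929 ≈ -1.0600e-7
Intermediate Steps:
k(l, Y) = 315/Y + Y/651 (k(l, Y) = 315/Y + Y*(1/651) = 315/Y + Y/651)
1/(k(-20 + 7*29, -1694) - 9434030) = 1/((315/(-1694) + (1/651)*(-1694)) - 9434030) = 1/((315*(-1/1694) - 242/93) - 9434030) = 1/((-45/242 - 242/93) - 9434030) = 1/(-62749/22506 - 9434030) = 1/(-212322341929/22506) = -22506/212322341929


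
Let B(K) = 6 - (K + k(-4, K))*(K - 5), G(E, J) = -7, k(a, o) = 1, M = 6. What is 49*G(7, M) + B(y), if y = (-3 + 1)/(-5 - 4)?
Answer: -26824/81 ≈ -331.16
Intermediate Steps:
y = 2/9 (y = -2/(-9) = -2*(-⅑) = 2/9 ≈ 0.22222)
B(K) = 6 - (1 + K)*(-5 + K) (B(K) = 6 - (K + 1)*(K - 5) = 6 - (1 + K)*(-5 + K))
49*G(7, M) + B(y) = 49*(-7) + (11 - (2/9)² + 4*(2/9)) = -343 + (11 - 1*4/81 + 8/9) = -343 + (11 - 4/81 + 8/9) = -343 + 959/81 = -26824/81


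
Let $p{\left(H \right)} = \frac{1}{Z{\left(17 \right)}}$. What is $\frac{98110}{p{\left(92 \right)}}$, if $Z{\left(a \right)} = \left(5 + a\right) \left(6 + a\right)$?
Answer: $49643660$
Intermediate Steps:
$p{\left(H \right)} = \frac{1}{506}$ ($p{\left(H \right)} = \frac{1}{30 + 17^{2} + 11 \cdot 17} = \frac{1}{30 + 289 + 187} = \frac{1}{506}$)
$\frac{98110}{p{\left(92 \right)}} = 98110 \frac{1}{\frac{1}{506}} = 98110 \cdot 506 = 49643660$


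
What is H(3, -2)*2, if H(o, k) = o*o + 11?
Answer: 40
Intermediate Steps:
H(o, k) = 11 + o² (H(o, k) = o² + 11 = 11 + o²)
H(3, -2)*2 = (11 + 3²)*2 = (11 + 9)*2 = 20*2 = 40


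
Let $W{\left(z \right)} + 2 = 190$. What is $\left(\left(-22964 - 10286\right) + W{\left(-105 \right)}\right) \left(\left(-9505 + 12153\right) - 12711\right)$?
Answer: $332702906$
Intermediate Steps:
$W{\left(z \right)} = 188$ ($W{\left(z \right)} = -2 + 190 = 188$)
$\left(\left(-22964 - 10286\right) + W{\left(-105 \right)}\right) \left(\left(-9505 + 12153\right) - 12711\right) = \left(\left(-22964 - 10286\right) + 188\right) \left(\left(-9505 + 12153\right) - 12711\right) = \left(-33250 + 188\right) \left(2648 - 12711\right) = \left(-33062\right) \left(-10063\right) = 332702906$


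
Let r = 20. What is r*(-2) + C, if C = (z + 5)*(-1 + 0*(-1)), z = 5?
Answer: -50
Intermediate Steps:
C = -10 (C = (5 + 5)*(-1 + 0*(-1)) = 10*(-1 + 0) = 10*(-1) = -10)
r*(-2) + C = 20*(-2) - 10 = -40 - 10 = -50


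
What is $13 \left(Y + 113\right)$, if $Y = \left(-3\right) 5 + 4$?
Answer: $1326$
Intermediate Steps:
$Y = -11$ ($Y = -15 + 4 = -11$)
$13 \left(Y + 113\right) = 13 \left(-11 + 113\right) = 13 \cdot 102 = 1326$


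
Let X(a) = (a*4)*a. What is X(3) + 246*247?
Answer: 60798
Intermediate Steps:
X(a) = 4*a² (X(a) = (4*a)*a = 4*a²)
X(3) + 246*247 = 4*3² + 246*247 = 4*9 + 60762 = 36 + 60762 = 60798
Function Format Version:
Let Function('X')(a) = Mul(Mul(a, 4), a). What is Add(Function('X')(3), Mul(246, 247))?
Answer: 60798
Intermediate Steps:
Function('X')(a) = Mul(4, Pow(a, 2)) (Function('X')(a) = Mul(Mul(4, a), a) = Mul(4, Pow(a, 2)))
Add(Function('X')(3), Mul(246, 247)) = Add(Mul(4, Pow(3, 2)), Mul(246, 247)) = Add(Mul(4, 9), 60762) = Add(36, 60762) = 60798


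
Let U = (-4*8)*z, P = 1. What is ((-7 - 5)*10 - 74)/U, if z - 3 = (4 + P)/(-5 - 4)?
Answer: 873/352 ≈ 2.4801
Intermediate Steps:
z = 22/9 (z = 3 + (4 + 1)/(-5 - 4) = 3 + 5/(-9) = 3 + 5*(-1/9) = 3 - 5/9 = 22/9 ≈ 2.4444)
U = -704/9 (U = -4*8*(22/9) = -32*22/9 = -704/9 ≈ -78.222)
((-7 - 5)*10 - 74)/U = ((-7 - 5)*10 - 74)/(-704/9) = (-12*10 - 74)*(-9/704) = (-120 - 74)*(-9/704) = -194*(-9/704) = 873/352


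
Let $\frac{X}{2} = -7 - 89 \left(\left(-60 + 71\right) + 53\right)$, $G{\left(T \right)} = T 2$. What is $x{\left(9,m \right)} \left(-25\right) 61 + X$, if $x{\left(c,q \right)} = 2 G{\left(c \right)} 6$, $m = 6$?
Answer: $-340806$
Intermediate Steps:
$G{\left(T \right)} = 2 T$
$x{\left(c,q \right)} = 24 c$ ($x{\left(c,q \right)} = 2 \cdot 2 c 6 = 4 c 6 = 24 c$)
$X = -11406$ ($X = 2 \left(-7 - 89 \left(\left(-60 + 71\right) + 53\right)\right) = 2 \left(-7 - 89 \left(11 + 53\right)\right) = 2 \left(-7 - 5696\right) = 2 \left(-5703\right) = -11406$)
$x{\left(9,m \right)} \left(-25\right) 61 + X = 24 \cdot 9 \left(-25\right) 61 - 11406 = 216 \left(-25\right) 61 - 11406 = \left(-5400\right) 61 - 11406 = -329400 - 11406 = -340806$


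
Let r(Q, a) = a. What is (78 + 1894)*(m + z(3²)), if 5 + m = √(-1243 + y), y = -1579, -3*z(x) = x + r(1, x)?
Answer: -21692 + 1972*I*√2822 ≈ -21692.0 + 1.0476e+5*I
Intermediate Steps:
z(x) = -2*x/3 (z(x) = -(x + x)/3 = -2*x/3)
m = -5 + I*√2822 (m = -5 + √(-1243 - 1579) = -5 + √(-2822) = -5 + I*√2822 ≈ -5.0 + 53.122*I)
(78 + 1894)*(m + z(3²)) = (78 + 1894)*((-5 + I*√2822) - ⅔*3²) = 1972*((-5 + I*√2822) - ⅔*9) = 1972*((-5 + I*√2822) - 6) = 1972*(-11 + I*√2822) = -21692 + 1972*I*√2822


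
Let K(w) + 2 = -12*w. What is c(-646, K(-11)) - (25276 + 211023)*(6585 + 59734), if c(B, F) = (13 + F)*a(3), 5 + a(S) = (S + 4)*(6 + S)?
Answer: -15671105087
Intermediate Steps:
a(S) = -5 + (4 + S)*(6 + S) (a(S) = -5 + (S + 4)*(6 + S) = -5 + (4 + S)*(6 + S))
K(w) = -2 - 12*w
c(B, F) = 754 + 58*F (c(B, F) = (13 + F)*(19 + 3² + 10*3) = (13 + F)*(19 + 9 + 30) = (13 + F)*58 = 754 + 58*F)
c(-646, K(-11)) - (25276 + 211023)*(6585 + 59734) = (754 + 58*(-2 - 12*(-11))) - (25276 + 211023)*(6585 + 59734) = (754 + 58*(-2 + 132)) - 236299*66319 = (754 + 58*130) - 1*15671113381 = (754 + 7540) - 15671113381 = 8294 - 15671113381 = -15671105087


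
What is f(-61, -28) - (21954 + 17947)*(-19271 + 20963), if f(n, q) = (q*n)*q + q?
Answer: -67560344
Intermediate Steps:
f(n, q) = q + n*q² (f(n, q) = (n*q)*q + q = n*q² + q = q + n*q²)
f(-61, -28) - (21954 + 17947)*(-19271 + 20963) = -28*(1 - 61*(-28)) - (21954 + 17947)*(-19271 + 20963) = -28*(1 + 1708) - 39901*1692 = -28*1709 - 1*67512492 = -47852 - 67512492 = -67560344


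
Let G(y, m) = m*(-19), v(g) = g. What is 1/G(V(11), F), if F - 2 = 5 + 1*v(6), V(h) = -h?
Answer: -1/247 ≈ -0.0040486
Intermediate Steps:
F = 13 (F = 2 + (5 + 1*6) = 2 + (5 + 6) = 2 + 11 = 13)
G(y, m) = -19*m
1/G(V(11), F) = 1/(-19*13) = 1/(-247) = -1/247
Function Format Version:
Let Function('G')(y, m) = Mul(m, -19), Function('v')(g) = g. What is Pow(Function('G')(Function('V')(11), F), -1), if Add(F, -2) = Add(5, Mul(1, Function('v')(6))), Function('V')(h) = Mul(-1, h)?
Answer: Rational(-1, 247) ≈ -0.0040486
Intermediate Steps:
F = 13 (F = Add(2, Add(5, Mul(1, 6))) = Add(2, Add(5, 6)) = Add(2, 11) = 13)
Function('G')(y, m) = Mul(-19, m)
Pow(Function('G')(Function('V')(11), F), -1) = Pow(Mul(-19, 13), -1) = Pow(-247, -1) = Rational(-1, 247)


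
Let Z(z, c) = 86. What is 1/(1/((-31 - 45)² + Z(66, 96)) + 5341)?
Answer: 5862/31308943 ≈ 0.00018723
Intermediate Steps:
1/(1/((-31 - 45)² + Z(66, 96)) + 5341) = 1/(1/((-31 - 45)² + 86) + 5341) = 1/(1/((-76)² + 86) + 5341) = 1/(1/(5776 + 86) + 5341) = 1/(1/5862 + 5341) = 1/(31308943/5862) = 5862/31308943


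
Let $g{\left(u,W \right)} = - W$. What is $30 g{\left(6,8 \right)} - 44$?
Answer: $-284$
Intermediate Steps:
$30 g{\left(6,8 \right)} - 44 = 30 \left(\left(-1\right) 8\right) - 44 = 30 \left(-8\right) - 44 = -240 - 44 = -284$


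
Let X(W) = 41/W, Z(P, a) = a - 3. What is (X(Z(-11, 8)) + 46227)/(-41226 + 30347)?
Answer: -21016/4945 ≈ -4.2499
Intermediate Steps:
Z(P, a) = -3 + a
(X(Z(-11, 8)) + 46227)/(-41226 + 30347) = (41/(-3 + 8) + 46227)/(-41226 + 30347) = (41/5 + 46227)/(-10879) = (41*(1/5) + 46227)*(-1/10879) = (41/5 + 46227)*(-1/10879) = (231176/5)*(-1/10879) = -21016/4945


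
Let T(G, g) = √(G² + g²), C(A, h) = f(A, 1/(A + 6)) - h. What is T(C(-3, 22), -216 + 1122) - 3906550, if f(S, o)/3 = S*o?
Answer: -3906550 + √821461 ≈ -3.9056e+6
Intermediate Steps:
f(S, o) = 3*S*o (f(S, o) = 3*(S*o) = 3*S*o)
C(A, h) = -h + 3*A/(6 + A) (C(A, h) = 3*A/(A + 6) - h = 3*A/(6 + A) - h = -h + 3*A/(6 + A))
T(C(-3, 22), -216 + 1122) - 3906550 = √(((3*(-3) - 1*22*(6 - 3))/(6 - 3))² + (-216 + 1122)²) - 3906550 = √(((-9 - 1*22*3)/3)² + 906²) - 3906550 = √(((-9 - 66)/3)² + 820836) - 3906550 = √(((⅓)*(-75))² + 820836) - 3906550 = √((-25)² + 820836) - 3906550 = √(625 + 820836) - 3906550 = √821461 - 3906550 = -3906550 + √821461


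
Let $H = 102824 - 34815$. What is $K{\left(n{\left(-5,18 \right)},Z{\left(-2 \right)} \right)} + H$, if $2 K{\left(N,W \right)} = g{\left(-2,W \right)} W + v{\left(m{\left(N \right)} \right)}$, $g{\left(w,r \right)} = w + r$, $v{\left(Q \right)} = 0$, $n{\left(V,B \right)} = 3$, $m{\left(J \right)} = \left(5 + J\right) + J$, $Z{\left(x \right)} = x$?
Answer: $68013$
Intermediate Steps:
$m{\left(J \right)} = 5 + 2 J$
$g{\left(w,r \right)} = r + w$
$K{\left(N,W \right)} = \frac{W \left(-2 + W\right)}{2}$ ($K{\left(N,W \right)} = \frac{\left(W - 2\right) W + 0}{2} = \frac{\left(-2 + W\right) W + 0}{2} = \frac{W \left(-2 + W\right) + 0}{2} = \frac{W \left(-2 + W\right)}{2}$)
$H = 68009$ ($H = 102824 - 34815 = 68009$)
$K{\left(n{\left(-5,18 \right)},Z{\left(-2 \right)} \right)} + H = \frac{1}{2} \left(-2\right) \left(-2 - 2\right) + 68009 = \frac{1}{2} \left(-2\right) \left(-4\right) + 68009 = 4 + 68009 = 68013$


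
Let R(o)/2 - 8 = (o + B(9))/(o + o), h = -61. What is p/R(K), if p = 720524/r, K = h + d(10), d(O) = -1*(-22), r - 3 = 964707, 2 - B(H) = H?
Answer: 2341703/53862975 ≈ 0.043475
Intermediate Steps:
B(H) = 2 - H
r = 964710 (r = 3 + 964707 = 964710)
d(O) = 22
K = -39 (K = -61 + 22 = -39)
R(o) = 16 + (-7 + o)/o (R(o) = 16 + 2*((o + (2 - 1*9))/(o + o)) = 16 + 2*((o + (2 - 9))/((2*o))) = 16 + 2*((o - 7)*(1/(2*o))) = 16 + 2*((-7 + o)*(1/(2*o))) = 16 + 2*((-7 + o)/(2*o)) = 16 + (-7 + o)/o)
p = 360262/482355 (p = 720524/964710 = 720524*(1/964710) = 360262/482355 ≈ 0.74688)
p/R(K) = 360262/(482355*(17 - 7/(-39))) = 360262/(482355*(17 - 7*(-1/39))) = 360262/(482355*(17 + 7/39)) = 360262/(482355*(670/39)) = (360262/482355)*(39/670) = 2341703/53862975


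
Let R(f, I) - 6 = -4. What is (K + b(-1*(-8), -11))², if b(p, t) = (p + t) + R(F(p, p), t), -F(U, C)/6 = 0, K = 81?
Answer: 6400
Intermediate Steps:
F(U, C) = 0 (F(U, C) = -6*0 = 0)
R(f, I) = 2 (R(f, I) = 6 - 4 = 2)
b(p, t) = 2 + p + t (b(p, t) = (p + t) + 2 = 2 + p + t)
(K + b(-1*(-8), -11))² = (81 + (2 - 1*(-8) - 11))² = (81 + (2 + 8 - 11))² = (81 - 1)² = 80² = 6400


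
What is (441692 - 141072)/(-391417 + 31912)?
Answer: -60124/71901 ≈ -0.83621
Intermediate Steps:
(441692 - 141072)/(-391417 + 31912) = 300620/(-359505) = 300620*(-1/359505) = -60124/71901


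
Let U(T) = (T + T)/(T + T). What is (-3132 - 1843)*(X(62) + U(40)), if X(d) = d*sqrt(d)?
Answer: -4975 - 308450*sqrt(62) ≈ -2.4337e+6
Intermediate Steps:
X(d) = d**(3/2)
U(T) = 1 (U(T) = (2*T)/((2*T)) = (2*T)*(1/(2*T)) = 1)
(-3132 - 1843)*(X(62) + U(40)) = (-3132 - 1843)*(62**(3/2) + 1) = -4975*(62*sqrt(62) + 1) = -4975*(1 + 62*sqrt(62)) = -4975 - 308450*sqrt(62)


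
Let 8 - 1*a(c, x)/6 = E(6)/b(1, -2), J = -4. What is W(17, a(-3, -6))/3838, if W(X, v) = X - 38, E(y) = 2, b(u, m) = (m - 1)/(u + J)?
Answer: -21/3838 ≈ -0.0054716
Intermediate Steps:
b(u, m) = (-1 + m)/(-4 + u) (b(u, m) = (m - 1)/(u - 4) = (-1 + m)/(-4 + u))
a(c, x) = 36 (a(c, x) = 48 - 12/((-1 - 2)/(-4 + 1)) = 48 - 12/(-3/(-3)) = 48 - 12/((-⅓*(-3))) = 48 - 12/1 = 48 - 12 = 36)
W(X, v) = -38 + X
W(17, a(-3, -6))/3838 = (-38 + 17)/3838 = -21*1/3838 = -21/3838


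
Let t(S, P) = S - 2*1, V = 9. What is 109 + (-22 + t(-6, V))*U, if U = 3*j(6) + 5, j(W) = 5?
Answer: -491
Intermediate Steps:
t(S, P) = -2 + S (t(S, P) = S - 2 = -2 + S)
U = 20 (U = 3*5 + 5 = 15 + 5 = 20)
109 + (-22 + t(-6, V))*U = 109 + (-22 + (-2 - 6))*20 = 109 + (-22 - 8)*20 = 109 - 30*20 = 109 - 600 = -491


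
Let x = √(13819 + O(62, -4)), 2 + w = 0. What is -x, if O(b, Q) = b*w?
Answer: -√13695 ≈ -117.03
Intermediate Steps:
w = -2 (w = -2 + 0 = -2)
O(b, Q) = -2*b (O(b, Q) = b*(-2) = -2*b)
x = √13695 (x = √(13819 - 2*62) = √(13819 - 124) = √13695 ≈ 117.03)
-x = -√13695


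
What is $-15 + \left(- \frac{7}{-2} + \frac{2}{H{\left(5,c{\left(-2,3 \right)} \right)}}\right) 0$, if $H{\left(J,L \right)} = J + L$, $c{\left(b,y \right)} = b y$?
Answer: $-15$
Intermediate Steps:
$-15 + \left(- \frac{7}{-2} + \frac{2}{H{\left(5,c{\left(-2,3 \right)} \right)}}\right) 0 = -15 + \left(- \frac{7}{-2} + \frac{2}{5 - 6}\right) 0 = -15 + \left(\left(-7\right) \left(- \frac{1}{2}\right) + \frac{2}{5 - 6}\right) 0 = -15 + \left(\frac{7}{2} + \frac{2}{-1}\right) 0 = -15 + \left(\frac{7}{2} + 2 \left(-1\right)\right) 0 = -15 + \left(\frac{7}{2} - 2\right) 0 = -15 + \frac{3}{2} \cdot 0 = -15 + 0 = -15$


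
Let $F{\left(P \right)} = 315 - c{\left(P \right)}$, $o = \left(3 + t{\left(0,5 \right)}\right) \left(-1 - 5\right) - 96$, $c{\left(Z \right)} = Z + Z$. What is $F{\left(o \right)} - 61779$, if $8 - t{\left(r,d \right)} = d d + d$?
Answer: $-61500$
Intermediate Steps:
$c{\left(Z \right)} = 2 Z$
$t{\left(r,d \right)} = 8 - d - d^{2}$ ($t{\left(r,d \right)} = 8 - \left(d d + d\right) = 8 - \left(d^{2} + d\right) = 8 - \left(d + d^{2}\right) = 8 - d - d^{2}$)
$o = 18$ ($o = \left(3 - 22\right) \left(-1 - 5\right) - 96 = \left(3 - 22\right) \left(-6\right) - 96 = \left(-19\right) \left(-6\right) - 96 = 114 - 96 = 18$)
$F{\left(P \right)} = 315 - 2 P$
$F{\left(o \right)} - 61779 = \left(315 - 36\right) - 61779 = 279 - 61779 = -61500$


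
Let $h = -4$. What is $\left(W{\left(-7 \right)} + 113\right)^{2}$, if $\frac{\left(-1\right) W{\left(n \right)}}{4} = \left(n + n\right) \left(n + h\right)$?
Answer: $253009$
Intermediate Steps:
$W{\left(n \right)} = - 8 n \left(-4 + n\right)$ ($W{\left(n \right)} = - 4 \left(n + n\right) \left(n - 4\right) = - 4 \cdot 2 n \left(-4 + n\right) = - 8 n \left(-4 + n\right)$)
$\left(W{\left(-7 \right)} + 113\right)^{2} = \left(8 \left(-7\right) \left(4 - -7\right) + 113\right)^{2} = \left(8 \left(-7\right) \left(4 + 7\right) + 113\right)^{2} = \left(8 \left(-7\right) 11 + 113\right)^{2} = \left(-616 + 113\right)^{2} = \left(-503\right)^{2} = 253009$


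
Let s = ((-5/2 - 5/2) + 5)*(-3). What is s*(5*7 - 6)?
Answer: 0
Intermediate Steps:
s = 0 (s = ((-5*½ - 5*½) + 5)*(-3) = ((-5/2 - 5/2) + 5)*(-3) = (-5 + 5)*(-3) = 0*(-3) = 0)
s*(5*7 - 6) = 0*(5*7 - 6) = 0*(35 - 6) = 0*29 = 0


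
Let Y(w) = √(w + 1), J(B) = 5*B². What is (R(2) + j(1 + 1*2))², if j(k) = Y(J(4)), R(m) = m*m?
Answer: 169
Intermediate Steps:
R(m) = m²
Y(w) = √(1 + w)
j(k) = 9 (j(k) = √(1 + 5*4²) = √(1 + 5*16) = √(1 + 80) = √81 = 9)
(R(2) + j(1 + 1*2))² = (2² + 9)² = (4 + 9)² = 13² = 169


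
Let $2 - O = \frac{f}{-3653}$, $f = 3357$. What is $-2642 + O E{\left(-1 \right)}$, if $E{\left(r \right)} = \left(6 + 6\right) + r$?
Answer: $- \frac{9533933}{3653} \approx -2609.9$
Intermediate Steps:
$E{\left(r \right)} = 12 + r$
$O = \frac{10663}{3653}$ ($O = 2 - \frac{3357}{-3653} = 2 - 3357 \left(- \frac{1}{3653}\right) = 2 - - \frac{3357}{3653} = 2 + \frac{3357}{3653} = \frac{10663}{3653} \approx 2.919$)
$-2642 + O E{\left(-1 \right)} = -2642 + \frac{10663 \left(12 - 1\right)}{3653} = -2642 + \frac{10663}{3653} \cdot 11 = -2642 + \frac{117293}{3653} = - \frac{9533933}{3653}$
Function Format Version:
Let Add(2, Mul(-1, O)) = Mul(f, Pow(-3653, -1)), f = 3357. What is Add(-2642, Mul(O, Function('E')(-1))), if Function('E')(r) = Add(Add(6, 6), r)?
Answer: Rational(-9533933, 3653) ≈ -2609.9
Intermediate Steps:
Function('E')(r) = Add(12, r)
O = Rational(10663, 3653) (O = Add(2, Mul(-1, Mul(3357, Pow(-3653, -1)))) = Add(2, Mul(-1, Mul(3357, Rational(-1, 3653)))) = Add(2, Mul(-1, Rational(-3357, 3653))) = Add(2, Rational(3357, 3653)) = Rational(10663, 3653) ≈ 2.9190)
Add(-2642, Mul(O, Function('E')(-1))) = Add(-2642, Mul(Rational(10663, 3653), Add(12, -1))) = Add(-2642, Mul(Rational(10663, 3653), 11)) = Add(-2642, Rational(117293, 3653)) = Rational(-9533933, 3653)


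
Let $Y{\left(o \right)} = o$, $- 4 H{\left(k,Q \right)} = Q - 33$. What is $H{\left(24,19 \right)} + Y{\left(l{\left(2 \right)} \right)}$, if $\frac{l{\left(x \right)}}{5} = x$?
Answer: $\frac{27}{2} \approx 13.5$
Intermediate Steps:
$H{\left(k,Q \right)} = \frac{33}{4} - \frac{Q}{4}$ ($H{\left(k,Q \right)} = - \frac{Q - 33}{4} = - \frac{-33 + Q}{4} = \frac{33}{4} - \frac{Q}{4}$)
$l{\left(x \right)} = 5 x$
$H{\left(24,19 \right)} + Y{\left(l{\left(2 \right)} \right)} = \left(\frac{33}{4} - \frac{19}{4}\right) + 5 \cdot 2 = \left(\frac{33}{4} - \frac{19}{4}\right) + 10 = \frac{7}{2} + 10 = \frac{27}{2}$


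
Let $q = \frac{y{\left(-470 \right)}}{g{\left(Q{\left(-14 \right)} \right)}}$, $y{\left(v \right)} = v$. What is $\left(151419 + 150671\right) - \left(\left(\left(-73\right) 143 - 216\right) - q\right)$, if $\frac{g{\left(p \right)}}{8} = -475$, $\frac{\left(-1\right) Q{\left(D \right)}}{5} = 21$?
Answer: $\frac{118843147}{380} \approx 3.1275 \cdot 10^{5}$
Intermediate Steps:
$Q{\left(D \right)} = -105$ ($Q{\left(D \right)} = \left(-5\right) 21 = -105$)
$g{\left(p \right)} = -3800$ ($g{\left(p \right)} = 8 \left(-475\right) = -3800$)
$q = \frac{47}{380}$ ($q = - \frac{470}{-3800} = \left(-470\right) \left(- \frac{1}{3800}\right) = \frac{47}{380} \approx 0.12368$)
$\left(151419 + 150671\right) - \left(\left(\left(-73\right) 143 - 216\right) - q\right) = \left(151419 + 150671\right) - \left(\left(\left(-73\right) 143 - 216\right) - \frac{47}{380}\right) = 302090 - \left(\left(-10439 - 216\right) - \frac{47}{380}\right) = 302090 - \left(-10655 - \frac{47}{380}\right) = 302090 - - \frac{4048947}{380} = 302090 + \frac{4048947}{380} = \frac{118843147}{380}$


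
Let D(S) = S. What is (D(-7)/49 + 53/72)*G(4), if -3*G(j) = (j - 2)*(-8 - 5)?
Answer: 3887/756 ≈ 5.1415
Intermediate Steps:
G(j) = -26/3 + 13*j/3 (G(j) = -(j - 2)*(-8 - 5)/3 = -(-2 + j)*(-13)/3 = -(26 - 13*j)/3 = -26/3 + 13*j/3)
(D(-7)/49 + 53/72)*G(4) = (-7/49 + 53/72)*(-26/3 + (13/3)*4) = (-7*1/49 + 53*(1/72))*(-26/3 + 52/3) = (-⅐ + 53/72)*(26/3) = (299/504)*(26/3) = 3887/756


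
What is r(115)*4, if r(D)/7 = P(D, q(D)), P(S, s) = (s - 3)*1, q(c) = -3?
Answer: -168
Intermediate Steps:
P(S, s) = -3 + s (P(S, s) = (-3 + s)*1 = -3 + s)
r(D) = -42 (r(D) = 7*(-3 - 3) = 7*(-6) = -42)
r(115)*4 = -42*4 = -168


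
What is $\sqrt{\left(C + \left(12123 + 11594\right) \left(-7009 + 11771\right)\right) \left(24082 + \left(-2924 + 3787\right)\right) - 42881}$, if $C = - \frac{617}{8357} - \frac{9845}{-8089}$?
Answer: $\frac{\sqrt{12874285205747290228418909041}}{67599773} \approx 1.6785 \cdot 10^{6}$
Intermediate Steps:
$C = \frac{77283752}{67599773}$ ($C = \left(-617\right) \frac{1}{8357} - - \frac{9845}{8089} = - \frac{617}{8357} + \frac{9845}{8089} = \frac{77283752}{67599773} \approx 1.1433$)
$\sqrt{\left(C + \left(12123 + 11594\right) \left(-7009 + 11771\right)\right) \left(24082 + \left(-2924 + 3787\right)\right) - 42881} = \sqrt{\left(\frac{77283752}{67599773} + \left(12123 + 11594\right) \left(-7009 + 11771\right)\right) \left(24082 + \left(-2924 + 3787\right)\right) - 42881} = \sqrt{\left(\frac{77283752}{67599773} + 23717 \cdot 4762\right) \left(24082 + 863\right) - 42881} = \sqrt{\left(\frac{77283752}{67599773} + 112940354\right) 24945 - 42881} = \sqrt{\frac{7634742370223394}{67599773} \cdot 24945 - 42881} = \sqrt{\frac{190448648425222563330}{67599773} - 42881} = \sqrt{\frac{190448645526476697317}{67599773}} = \frac{\sqrt{12874285205747290228418909041}}{67599773}$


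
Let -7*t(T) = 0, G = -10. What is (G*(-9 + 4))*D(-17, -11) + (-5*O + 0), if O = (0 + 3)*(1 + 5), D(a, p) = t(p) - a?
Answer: 760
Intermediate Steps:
t(T) = 0 (t(T) = -⅐*0 = 0)
D(a, p) = -a (D(a, p) = 0 - a = -a)
O = 18 (O = 3*6 = 18)
(G*(-9 + 4))*D(-17, -11) + (-5*O + 0) = (-10*(-9 + 4))*(-1*(-17)) + (-5*18 + 0) = -10*(-5)*17 + (-90 + 0) = 50*17 - 90 = 850 - 90 = 760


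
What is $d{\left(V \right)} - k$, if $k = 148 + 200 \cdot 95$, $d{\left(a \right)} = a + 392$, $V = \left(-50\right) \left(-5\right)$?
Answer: $-18506$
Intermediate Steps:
$V = 250$
$d{\left(a \right)} = 392 + a$
$k = 19148$ ($k = 148 + 19000 = 19148$)
$d{\left(V \right)} - k = \left(392 + 250\right) - 19148 = 642 - 19148 = -18506$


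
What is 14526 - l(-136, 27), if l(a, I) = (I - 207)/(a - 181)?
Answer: 4604562/317 ≈ 14525.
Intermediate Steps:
l(a, I) = (-207 + I)/(-181 + a)
14526 - l(-136, 27) = 14526 - (-207 + 27)/(-181 - 136) = 14526 - (-180)/(-317) = 14526 - (-1)*(-180)/317 = 14526 - 1*180/317 = 14526 - 180/317 = 4604562/317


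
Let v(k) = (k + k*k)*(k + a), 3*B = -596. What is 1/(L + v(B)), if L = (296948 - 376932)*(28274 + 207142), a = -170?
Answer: -27/508787751656 ≈ -5.3067e-11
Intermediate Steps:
B = -596/3 (B = (⅓)*(-596) = -596/3 ≈ -198.67)
v(k) = (-170 + k)*(k + k²) (v(k) = (k + k*k)*(k - 170) = (k + k²)*(-170 + k) = (-170 + k)*(k + k²))
L = -18829513344 (L = -79984*235416 = -18829513344)
1/(L + v(B)) = 1/(-18829513344 - 596*(-170 + (-596/3)² - 169*(-596/3))/3) = 1/(-18829513344 - 596*(-170 + 355216/9 + 100724/3)/3) = 1/(-18829513344 - 596/3*655858/9) = 1/(-18829513344 - 390891368/27) = 1/(-508787751656/27) = -27/508787751656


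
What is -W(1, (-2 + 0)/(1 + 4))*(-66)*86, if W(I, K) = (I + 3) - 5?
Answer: -5676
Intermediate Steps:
W(I, K) = -2 + I (W(I, K) = (3 + I) - 5 = -2 + I)
-W(1, (-2 + 0)/(1 + 4))*(-66)*86 = -(-2 + 1)*(-66)*86 = -(-1*(-66))*86 = -66*86 = -1*5676 = -5676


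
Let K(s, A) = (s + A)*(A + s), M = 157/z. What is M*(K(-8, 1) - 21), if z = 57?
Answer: 4396/57 ≈ 77.123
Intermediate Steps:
M = 157/57 ≈ 2.7544
K(s, A) = (A + s)**2 (K(s, A) = (A + s)*(A + s) = (A + s)**2)
M*(K(-8, 1) - 21) = 157*((1 - 8)**2 - 21)/57 = 157*((-7)**2 - 21)/57 = 157*(49 - 21)/57 = (157/57)*28 = 4396/57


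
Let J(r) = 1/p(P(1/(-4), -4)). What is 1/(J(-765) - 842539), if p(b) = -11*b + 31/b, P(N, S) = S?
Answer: -145/122168151 ≈ -1.1869e-6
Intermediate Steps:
J(r) = 4/145 (J(r) = 1/(-11*(-4) + 31/(-4)) = 1/(44 + 31*(-¼)) = 1/(44 - 31/4) = 1/(145/4) = 4/145)
1/(J(-765) - 842539) = 1/(4/145 - 842539) = 1/(-122168151/145) = -145/122168151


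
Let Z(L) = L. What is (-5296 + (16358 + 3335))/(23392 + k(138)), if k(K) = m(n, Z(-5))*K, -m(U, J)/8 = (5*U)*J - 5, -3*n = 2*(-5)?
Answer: 4799/40304 ≈ 0.11907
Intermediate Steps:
n = 10/3 (n = -2*(-5)/3 = -⅓*(-10) = 10/3 ≈ 3.3333)
m(U, J) = 40 - 40*J*U (m(U, J) = -8*((5*U)*J - 5) = -8*(5*J*U - 5) = -8*(-5 + 5*J*U) = 40 - 40*J*U)
k(K) = 2120*K/3 (k(K) = (40 - 40*(-5)*10/3)*K = (40 + 2000/3)*K = 2120*K/3)
(-5296 + (16358 + 3335))/(23392 + k(138)) = (-5296 + (16358 + 3335))/(23392 + (2120/3)*138) = (-5296 + 19693)/(23392 + 97520) = 14397/120912 = 14397*(1/120912) = 4799/40304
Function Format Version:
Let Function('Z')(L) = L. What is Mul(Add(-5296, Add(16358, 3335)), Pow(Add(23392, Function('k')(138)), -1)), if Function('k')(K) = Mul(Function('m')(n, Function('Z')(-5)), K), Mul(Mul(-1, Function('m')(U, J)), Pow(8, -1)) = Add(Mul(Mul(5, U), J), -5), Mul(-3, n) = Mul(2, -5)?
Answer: Rational(4799, 40304) ≈ 0.11907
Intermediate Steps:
n = Rational(10, 3) (n = Mul(Rational(-1, 3), Mul(2, -5)) = Mul(Rational(-1, 3), -10) = Rational(10, 3) ≈ 3.3333)
Function('m')(U, J) = Add(40, Mul(-40, J, U)) (Function('m')(U, J) = Mul(-8, Add(Mul(Mul(5, U), J), -5)) = Mul(-8, Add(Mul(5, J, U), -5)) = Mul(-8, Add(-5, Mul(5, J, U))) = Add(40, Mul(-40, J, U)))
Function('k')(K) = Mul(Rational(2120, 3), K) (Function('k')(K) = Mul(Add(40, Mul(-40, -5, Rational(10, 3))), K) = Mul(Add(40, Rational(2000, 3)), K) = Mul(Rational(2120, 3), K))
Mul(Add(-5296, Add(16358, 3335)), Pow(Add(23392, Function('k')(138)), -1)) = Mul(Add(-5296, Add(16358, 3335)), Pow(Add(23392, Mul(Rational(2120, 3), 138)), -1)) = Mul(Add(-5296, 19693), Pow(Add(23392, 97520), -1)) = Mul(14397, Pow(120912, -1)) = Mul(14397, Rational(1, 120912)) = Rational(4799, 40304)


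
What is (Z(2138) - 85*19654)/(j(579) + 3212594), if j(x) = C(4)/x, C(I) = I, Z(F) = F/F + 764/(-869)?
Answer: -168111793659/323283977434 ≈ -0.52001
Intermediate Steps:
Z(F) = 105/869 (Z(F) = 1 + 764*(-1/869) = 1 - 764/869 = 105/869)
j(x) = 4/x
(Z(2138) - 85*19654)/(j(579) + 3212594) = (105/869 - 85*19654)/(4/579 + 3212594) = (105/869 - 1670590)/(4*(1/579) + 3212594) = -1451742605/(869*(4/579 + 3212594)) = -1451742605/(869*1860091930/579) = -1451742605/869*579/1860091930 = -168111793659/323283977434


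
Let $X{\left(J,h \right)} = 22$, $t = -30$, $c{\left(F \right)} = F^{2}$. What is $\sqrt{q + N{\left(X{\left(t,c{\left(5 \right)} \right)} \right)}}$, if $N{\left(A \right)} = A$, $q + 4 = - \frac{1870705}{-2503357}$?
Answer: $\frac{13 \sqrt{695179735543}}{2503357} \approx 4.3298$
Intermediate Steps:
$q = - \frac{8142723}{2503357}$ ($q = -4 - \frac{1870705}{-2503357} = -4 - - \frac{1870705}{2503357} = -4 + \frac{1870705}{2503357} = - \frac{8142723}{2503357} \approx -3.2527$)
$\sqrt{q + N{\left(X{\left(t,c{\left(5 \right)} \right)} \right)}} = \sqrt{- \frac{8142723}{2503357} + 22} = \sqrt{\frac{46931131}{2503357}} = \frac{13 \sqrt{695179735543}}{2503357}$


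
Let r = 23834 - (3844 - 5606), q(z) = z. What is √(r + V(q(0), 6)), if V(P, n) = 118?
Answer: √25714 ≈ 160.36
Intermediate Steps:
r = 25596 (r = 23834 - 1*(-1762) = 23834 + 1762 = 25596)
√(r + V(q(0), 6)) = √(25596 + 118) = √25714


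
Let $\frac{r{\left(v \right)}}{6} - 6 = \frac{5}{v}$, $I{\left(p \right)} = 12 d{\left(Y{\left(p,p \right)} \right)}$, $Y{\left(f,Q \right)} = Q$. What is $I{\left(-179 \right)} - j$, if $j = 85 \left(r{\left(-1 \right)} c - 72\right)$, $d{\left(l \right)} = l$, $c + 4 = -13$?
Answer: $12642$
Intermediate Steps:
$c = -17$ ($c = -4 - 13 = -17$)
$I{\left(p \right)} = 12 p$
$r{\left(v \right)} = 36 + \frac{30}{v}$ ($r{\left(v \right)} = 36 + 6 \frac{5}{v} = 36 + \frac{30}{v}$)
$j = -14790$ ($j = 85 \left(\left(36 + \frac{30}{-1}\right) \left(-17\right) - 72\right) = 85 \left(\left(36 + 30 \left(-1\right)\right) \left(-17\right) - 72\right) = 85 \left(\left(36 - 30\right) \left(-17\right) - 72\right) = 85 \left(6 \left(-17\right) - 72\right) = 85 \left(-102 - 72\right) = 85 \left(-174\right) = -14790$)
$I{\left(-179 \right)} - j = 12 \left(-179\right) - -14790 = -2148 + 14790 = 12642$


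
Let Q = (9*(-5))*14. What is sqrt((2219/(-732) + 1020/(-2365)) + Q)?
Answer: I*sqrt(18984777295605)/173118 ≈ 25.169*I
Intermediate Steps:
Q = -630 (Q = -45*14 = -630)
sqrt((2219/(-732) + 1020/(-2365)) + Q) = sqrt((2219/(-732) + 1020/(-2365)) - 630) = sqrt((2219*(-1/732) + 1020*(-1/2365)) - 630) = sqrt((-2219/732 - 204/473) - 630) = sqrt(-1198915/346236 - 630) = sqrt(-219327595/346236) = I*sqrt(18984777295605)/173118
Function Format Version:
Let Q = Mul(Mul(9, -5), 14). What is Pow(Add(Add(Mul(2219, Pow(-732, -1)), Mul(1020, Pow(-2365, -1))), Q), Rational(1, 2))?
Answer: Mul(Rational(1, 173118), I, Pow(18984777295605, Rational(1, 2))) ≈ Mul(25.169, I)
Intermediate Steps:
Q = -630 (Q = Mul(-45, 14) = -630)
Pow(Add(Add(Mul(2219, Pow(-732, -1)), Mul(1020, Pow(-2365, -1))), Q), Rational(1, 2)) = Pow(Add(Add(Mul(2219, Pow(-732, -1)), Mul(1020, Pow(-2365, -1))), -630), Rational(1, 2)) = Pow(Add(Add(Mul(2219, Rational(-1, 732)), Mul(1020, Rational(-1, 2365))), -630), Rational(1, 2)) = Pow(Add(Add(Rational(-2219, 732), Rational(-204, 473)), -630), Rational(1, 2)) = Pow(Add(Rational(-1198915, 346236), -630), Rational(1, 2)) = Pow(Rational(-219327595, 346236), Rational(1, 2)) = Mul(Rational(1, 173118), I, Pow(18984777295605, Rational(1, 2)))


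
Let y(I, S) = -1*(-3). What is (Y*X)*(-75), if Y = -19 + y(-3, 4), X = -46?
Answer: -55200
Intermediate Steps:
y(I, S) = 3
Y = -16 (Y = -19 + 3 = -16)
(Y*X)*(-75) = -16*(-46)*(-75) = 736*(-75) = -55200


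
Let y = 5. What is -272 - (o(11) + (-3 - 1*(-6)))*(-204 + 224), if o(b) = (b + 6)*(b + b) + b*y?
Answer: -8912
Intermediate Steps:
o(b) = 5*b + 2*b*(6 + b) (o(b) = (b + 6)*(b + b) + b*5 = (6 + b)*(2*b) + 5*b = 2*b*(6 + b) + 5*b = 5*b + 2*b*(6 + b))
-272 - (o(11) + (-3 - 1*(-6)))*(-204 + 224) = -272 - (11*(17 + 2*11) + (-3 - 1*(-6)))*(-204 + 224) = -272 - (11*(17 + 22) + (-3 + 6))*20 = -272 - (11*39 + 3)*20 = -272 - (429 + 3)*20 = -272 - 432*20 = -272 - 1*8640 = -272 - 8640 = -8912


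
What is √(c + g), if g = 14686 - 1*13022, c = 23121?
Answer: √24785 ≈ 157.43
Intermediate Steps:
g = 1664 (g = 14686 - 13022 = 1664)
√(c + g) = √(23121 + 1664) = √24785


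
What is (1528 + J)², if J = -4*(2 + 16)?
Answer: 2119936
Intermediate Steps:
J = -72 (J = -4*18 = -72)
(1528 + J)² = (1528 - 72)² = 1456² = 2119936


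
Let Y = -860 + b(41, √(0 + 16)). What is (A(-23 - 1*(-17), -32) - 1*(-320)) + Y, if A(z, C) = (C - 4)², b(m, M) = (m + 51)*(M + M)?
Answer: 1492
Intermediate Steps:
b(m, M) = 2*M*(51 + m) (b(m, M) = (51 + m)*(2*M) = 2*M*(51 + m))
A(z, C) = (-4 + C)²
Y = -124 (Y = -860 + 2*√(0 + 16)*(51 + 41) = -860 + 2*√16*92 = -860 + 2*4*92 = -860 + 736 = -124)
(A(-23 - 1*(-17), -32) - 1*(-320)) + Y = ((-4 - 32)² - 1*(-320)) - 124 = ((-36)² + 320) - 124 = (1296 + 320) - 124 = 1616 - 124 = 1492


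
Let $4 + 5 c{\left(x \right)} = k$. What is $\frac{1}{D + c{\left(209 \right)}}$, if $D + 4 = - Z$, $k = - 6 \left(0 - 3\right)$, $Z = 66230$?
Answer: $- \frac{5}{331156} \approx -1.5099 \cdot 10^{-5}$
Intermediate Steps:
$k = 18$ ($k = \left(-6\right) \left(-3\right) = 18$)
$c{\left(x \right)} = \frac{14}{5}$ ($c{\left(x \right)} = - \frac{4}{5} + \frac{1}{5} \cdot 18 = - \frac{4}{5} + \frac{18}{5} = \frac{14}{5}$)
$D = -66234$ ($D = -4 - 66230 = -66234$)
$\frac{1}{D + c{\left(209 \right)}} = \frac{1}{-66234 + \frac{14}{5}} = \frac{1}{- \frac{331156}{5}} = - \frac{5}{331156}$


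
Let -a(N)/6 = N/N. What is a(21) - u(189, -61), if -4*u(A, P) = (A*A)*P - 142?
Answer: -2179147/4 ≈ -5.4479e+5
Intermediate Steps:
u(A, P) = 71/2 - P*A²/4 (u(A, P) = -((A*A)*P - 142)/4 = -(A²*P - 142)/4 = -(P*A² - 142)/4 = -(-142 + P*A²)/4 = 71/2 - P*A²/4)
a(N) = -6 (a(N) = -6*N/N = -6*1 = -6)
a(21) - u(189, -61) = -6 - (71/2 - ¼*(-61)*189²) = -6 - (71/2 - ¼*(-61)*35721) = -6 - (71/2 + 2178981/4) = -6 - 1*2179123/4 = -6 - 2179123/4 = -2179147/4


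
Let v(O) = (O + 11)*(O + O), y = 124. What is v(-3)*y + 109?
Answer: -5843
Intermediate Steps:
v(O) = 2*O*(11 + O) (v(O) = (11 + O)*(2*O) = 2*O*(11 + O))
v(-3)*y + 109 = (2*(-3)*(11 - 3))*124 + 109 = (2*(-3)*8)*124 + 109 = -48*124 + 109 = -5952 + 109 = -5843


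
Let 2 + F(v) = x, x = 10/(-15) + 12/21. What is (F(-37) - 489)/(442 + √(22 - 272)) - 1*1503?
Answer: (-157815*√10 + 13961159*I)/(21*(-442*I + 5*√10)) ≈ -1504.1 + 0.039695*I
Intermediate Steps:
x = -2/21 (x = 10*(-1/15) + 12*(1/21) = -⅔ + 4/7 = -2/21 ≈ -0.095238)
F(v) = -44/21 (F(v) = -2 - 2/21 = -44/21)
(F(-37) - 489)/(442 + √(22 - 272)) - 1*1503 = (-44/21 - 489)/(442 + √(22 - 272)) - 1*1503 = -10313/(21*(442 + √(-250))) - 1503 = -10313/(21*(442 + 5*I*√10)) - 1503 = -1503 - 10313/(21*(442 + 5*I*√10))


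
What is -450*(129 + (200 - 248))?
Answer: -36450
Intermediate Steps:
-450*(129 + (200 - 248)) = -450*(129 - 48) = -450*81 = -36450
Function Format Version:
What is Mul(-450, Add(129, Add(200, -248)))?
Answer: -36450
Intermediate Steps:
Mul(-450, Add(129, Add(200, -248))) = Mul(-450, Add(129, -48)) = Mul(-450, 81) = -36450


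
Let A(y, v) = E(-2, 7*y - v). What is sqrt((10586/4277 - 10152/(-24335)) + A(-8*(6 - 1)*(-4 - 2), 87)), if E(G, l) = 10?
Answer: 2*sqrt(34914900921654845)/104080795 ≈ 3.5906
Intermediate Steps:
A(y, v) = 10
sqrt((10586/4277 - 10152/(-24335)) + A(-8*(6 - 1)*(-4 - 2), 87)) = sqrt((10586/4277 - 10152/(-24335)) + 10) = sqrt((10586*(1/4277) - 10152*(-1/24335)) + 10) = sqrt((10586/4277 + 10152/24335) + 10) = sqrt(301030414/104080795 + 10) = sqrt(1341838364/104080795) = 2*sqrt(34914900921654845)/104080795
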